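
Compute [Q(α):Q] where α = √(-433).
[Q(α):Q] = 2

[Q(α):Q] equals the degree of the minimal polynomial of α. Here α^2 = -433 and x^2 + 433 is irreducible (d = -433 is squarefree, ≠ 1, hence not a square), so deg(m_α) = 2. Thus [Q(α):Q] = 2.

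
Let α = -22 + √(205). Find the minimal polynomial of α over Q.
m_α(x) = x^2 + 44x + 279

From α + 22 = √(205), squaring gives (α + 22)^2 = 205, i.e. α^2 + 44α + 484 = 205, so α^2 + 44α + 279 = 0. The discriminant of x^2 + 44x + 279 is (44)^2 - 4·(279) = 1936 - 1116 = 820, and 4·(205) is not a perfect square in Q since 205 is squarefree and ≠ 1. Hence x^2 + 44x + 279 is irreducible over Q and is the minimal polynomial of α.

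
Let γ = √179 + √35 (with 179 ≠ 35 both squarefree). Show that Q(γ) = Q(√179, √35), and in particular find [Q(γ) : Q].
[Q(γ) : Q] = 4 (equivalently, Q(γ) = Q(√179, √35))

Obviously Q(γ) ⊆ Q(√179, √35), and [Q(√179, √35):Q] = 4 (since 179, 35 are distinct squarefree integers > 1 with 6265 not a perfect square). To show equality we compute the minimal polynomial of γ. From γ = √179 + √35: γ^2 = 179 + 2√(6265) + 35 = 214 + 2√(6265), so γ^2 - 214 = 2√(6265); squaring, (γ^2 - 214)^2 = 4·6265, i.e. γ^4 - 428γ^2 + 45796 - 25060 = 0, i.e. γ^4 - 428γ^2 + 20736 = 0. So γ is a root of x^4 - 428x^2 + 20736. This polynomial is irreducible over Q: it has no rational root (each ±√179 ± √35 is irrational), and any factorization into two quadratics over Q would force √(6265) ∈ Q (pairing opposite roots) or √179, √35 ∈ Q (other pairings), all impossible. Hence [Q(γ):Q] = 4 = [Q(√179, √35):Q], so Q(γ) = Q(√179, √35).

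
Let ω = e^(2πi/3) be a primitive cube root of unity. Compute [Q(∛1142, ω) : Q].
[Q(∛1142, ω) : Q] = 6

[Q(∛1142):Q] = 3 (min poly x^3 - 1142, irreducible since 1142 is not a perfect cube). [Q(ω):Q] = 2 (min poly x^2 + x + 1). Since Q(∛1142) ⊂ R and ω ∉ R, we have ω ∉ Q(∛1142), so x^2 + x + 1 remains irreducible over Q(∛1142) and [Q(∛1142, ω) : Q(∛1142)] = 2. By the tower law, [Q(∛1142, ω) : Q] = 3 · 2 = 6. (In fact Q(∛1142, ω) is the splitting field of x^3 - 1142 over Q.)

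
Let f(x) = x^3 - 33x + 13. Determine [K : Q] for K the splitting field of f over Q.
[K : Q] = 6

By the rational root test, any rational root of the monic integer polynomial f(x) = x^3 - 33x + 13 must be an integer dividing the constant term 13, i.e. one of ±{1, 13}. Evaluating: f(1) = -19, f(-1) = 45, f(13) = 1781, f(-13) = -1755; none is 0, so f has no rational root and is therefore irreducible over Q (a cubic with no linear factor over a field is irreducible). For an irreducible cubic, the Galois group is A_3 or S_3 according as the discriminant disc(f) = -4a^3 - 27b^2 = -4·(-33)^3 - 27·(13)^2 = 139185 is or is not a square in Q. Here disc(f) = 139185 is not a perfect square in Q, so the Galois group of f over Q is not contained in A_3 and must be all of S_3. The splitting field has degree |S_3| = 6 over Q, so [K : Q] = 6.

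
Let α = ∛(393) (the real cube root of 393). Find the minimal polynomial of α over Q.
m_α(x) = x^3 - 393

α satisfies α^3 = 393, so x^3 - 393 annihilates α. By the rational root test, a rational root p/q (in lowest terms) of x^3 - 393 would satisfy p^3 = 393 q^3, forcing q = 1 and p^3 = 393; but 393 is not a perfect cube, contradiction. A monic cubic over Q with no rational root is irreducible (any nontrivial factorization would include a linear factor). Hence x^3 - 393 is the minimal polynomial of α, and in particular [Q(α):Q] = 3.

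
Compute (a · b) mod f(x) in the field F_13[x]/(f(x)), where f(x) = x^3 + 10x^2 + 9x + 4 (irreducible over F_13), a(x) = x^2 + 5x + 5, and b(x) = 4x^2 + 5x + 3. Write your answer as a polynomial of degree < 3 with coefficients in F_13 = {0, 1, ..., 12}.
a · b ≡ 6x^2 + 3x + 10 (mod f(x))

Multiply in F_13[x]: a(x)·b(x) = (x^2 + 5x + 5)·(4x^2 + 5x + 3) = 4x^4 + 12x^3 + 9x^2 + x + 2. This has degree ≥ 3, so divide by f(x) over F_13: 4x^4 + 12x^3 + 9x^2 + x + 2 = (4x + 11)·(x^3 + 10x^2 + 9x + 4) + (6x^2 + 3x + 10). Hence a·b ≡ 6x^2 + 3x + 10 (mod f). (F_13[x]/(f) is a field with 13^3 = 2197 elements since f is irreducible of degree 3.)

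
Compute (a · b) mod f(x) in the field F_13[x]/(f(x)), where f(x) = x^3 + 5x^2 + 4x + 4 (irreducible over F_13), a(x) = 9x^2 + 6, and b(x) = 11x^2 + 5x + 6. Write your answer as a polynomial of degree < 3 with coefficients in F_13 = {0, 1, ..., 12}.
a · b ≡ 11x^2 + 4x + 3 (mod f(x))

Multiply in F_13[x]: a(x)·b(x) = (9x^2 + 6)·(11x^2 + 5x + 6) = 8x^4 + 6x^3 + 3x^2 + 4x + 10. This has degree ≥ 3, so divide by f(x) over F_13: 8x^4 + 6x^3 + 3x^2 + 4x + 10 = (8x + 5)·(x^3 + 5x^2 + 4x + 4) + (11x^2 + 4x + 3). Hence a·b ≡ 11x^2 + 4x + 3 (mod f). (F_13[x]/(f) is a field with 13^3 = 2197 elements since f is irreducible of degree 3.)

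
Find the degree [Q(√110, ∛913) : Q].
[Q(√110, ∛913) : Q] = 6

Let L = Q(√110, ∛913). Since Q(√110) ⊂ L and [Q(√110):Q] = 2, the tower law gives 2 | [L:Q]. Likewise Q(∛913) ⊂ L with [Q(∛913):Q] = 3 (because 913 is not a perfect cube), so 3 | [L:Q]. As gcd(2,3) = 1, [L:Q] is divisible by 6. Conversely L is generated over Q by √110 and ∛913, so [L:Q] ≤ 2·3 = 6. Therefore [Q(√110, ∛913) : Q] = 6.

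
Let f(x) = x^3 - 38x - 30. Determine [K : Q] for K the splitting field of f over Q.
[K : Q] = 6

By the rational root test, any rational root of the monic integer polynomial f(x) = x^3 - 38x - 30 must be an integer dividing the constant term -30, i.e. one of ±{1, 2, 3, 5, 6, 10, 15, 30}. Evaluating: f(1) = -67, f(-1) = 7, f(2) = -98, f(-2) = 38, f(3) = -117, f(-3) = 57, f(5) = -95, f(-5) = 35, f(6) = -42, f(-6) = -18, f(10) = 590, f(-10) = -650, f(15) = 2775, f(-15) = -2835, f(30) = 25830, f(-30) = -25890; none is 0, so f has no rational root and is therefore irreducible over Q (a cubic with no linear factor over a field is irreducible). For an irreducible cubic, the Galois group is A_3 or S_3 according as the discriminant disc(f) = -4a^3 - 27b^2 = -4·(-38)^3 - 27·(-30)^2 = 195188 is or is not a square in Q. Here disc(f) = 195188 is not a perfect square in Q, so the Galois group of f over Q is not contained in A_3 and must be all of S_3. The splitting field has degree |S_3| = 6 over Q, so [K : Q] = 6.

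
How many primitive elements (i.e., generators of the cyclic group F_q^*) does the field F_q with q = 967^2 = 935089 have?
There are φ(935088) = 232320 primitive elements

F_q^* is cyclic of order q - 1 = 935088. A cyclic group of order m has exactly φ(m) generators. Here m = 935088 = 2^4 · 3 · 7 · 11^2 · 23, so the number of primitive elements is φ(935088) = 232320.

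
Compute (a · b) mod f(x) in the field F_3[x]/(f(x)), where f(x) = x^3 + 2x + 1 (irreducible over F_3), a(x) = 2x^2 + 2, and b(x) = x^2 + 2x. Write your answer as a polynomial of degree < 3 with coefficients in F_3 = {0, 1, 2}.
a · b ≡ x^2 + 2 (mod f(x))

Multiply in F_3[x]: a(x)·b(x) = (2x^2 + 2)·(x^2 + 2x) = 2x^4 + x^3 + 2x^2 + x. This has degree ≥ 3, so divide by f(x) over F_3: 2x^4 + x^3 + 2x^2 + x = (2x + 1)·(x^3 + 2x + 1) + (x^2 + 2). Hence a·b ≡ x^2 + 2 (mod f). (F_3[x]/(f) is a field with 3^3 = 27 elements since f is irreducible of degree 3.)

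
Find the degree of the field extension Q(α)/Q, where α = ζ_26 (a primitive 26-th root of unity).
[Q(α):Q] = 12

The minimal polynomial of ζ_26 over Q is the 26-th cyclotomic polynomial Φ_26(x), which is irreducible over Q and has degree φ(26) = 12. Hence [Q(α):Q] = φ(26) = 12.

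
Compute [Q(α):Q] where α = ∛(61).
[Q(α):Q] = 3

The minimal polynomial of α is x^3 - 61, irreducible over Q since 61 is not a perfect cube (so x^3 - 61 has no rational root). Hence [Q(α):Q] = deg(m_α) = 3.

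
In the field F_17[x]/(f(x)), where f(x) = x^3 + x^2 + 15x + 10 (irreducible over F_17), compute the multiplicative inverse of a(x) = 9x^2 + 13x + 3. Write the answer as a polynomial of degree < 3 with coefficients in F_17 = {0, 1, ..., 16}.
a(x)^(-1) ≡ 10x^2 + 2x + 1 (mod f(x))

Since f is irreducible over F_17, F_17[x]/(f) is a field and a(x) ≠ 0 has an inverse. Apply the extended Euclidean algorithm to f(x) and a(x) in F_17[x]: f(x) = (2x + 1)·a(x) + (13x + 7);  a(x) = (2x + 13)·(13x + 7) + (14). The last nonzero remainder is the constant 14 = gcd(f, a) in F_17. Back-substituting through the division chain expresses 14 = s(x)·a(x) + t(x)·f(x) with s(x) ≡ 4x^2 + 11x + 14 (mod f), so (4x^2 + 11x + 14)·a(x) ≡ 14 (mod f). Multiplying by 14^(-1) ≡ 11 in F_17 gives a(x)^(-1) ≡ 11·(4x^2 + 11x + 14) ≡ 10x^2 + 2x + 1 (mod f). Check: (9x^2 + 13x + 3)·(10x^2 + 2x + 1) = 5x^4 + 12x^3 + 14x^2 + 2x + 3 ≡ 1 (mod x^3 + x^2 + 15x + 10).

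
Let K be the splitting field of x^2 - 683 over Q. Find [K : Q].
[K : Q] = 2

f(x) = x^2 - 683 factors as (x - √683)(x + √683). The splitting field is K = Q(√683). Since 683 is squarefree and > 1, it is not a perfect square, so x^2 - 683 is irreducible over Q and [Q(√683) : Q] = 2. Hence [K : Q] = 2.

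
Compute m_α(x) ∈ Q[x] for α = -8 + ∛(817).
m_α(x) = x^3 + 24x^2 + 192x - 305

Set β = α + 8 = ∛(817), so β^3 = 817. Then (α + 8)^3 - 817 = 0, i.e. α is a root of g(x) = (x + 8)^3 - 817 = x^3 + 24x^2 + 192x - 305. Since g(x) = h(x + 8) where h(x) = x^3 - 817, and h is irreducible over Q (because 817 is not a perfect cube, so h has no rational root, and a monic cubic with no rational root is irreducible), g is also irreducible (irreducibility is preserved under the substitution x → x + 8). Hence m_α(x) = x^3 + 24x^2 + 192x - 305.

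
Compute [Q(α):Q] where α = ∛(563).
[Q(α):Q] = 3

The minimal polynomial of α is x^3 - 563, irreducible over Q since 563 is not a perfect cube (so x^3 - 563 has no rational root). Hence [Q(α):Q] = deg(m_α) = 3.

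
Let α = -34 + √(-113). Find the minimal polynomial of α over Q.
m_α(x) = x^2 + 68x + 1269

From α + 34 = √(-113), squaring gives (α + 34)^2 = -113, i.e. α^2 + 68α + 1156 = -113, so α^2 + 68α + 1269 = 0. The discriminant of x^2 + 68x + 1269 is (68)^2 - 4·(1269) = 4624 - 5076 = -452, and 4·(-113) is not a perfect square in Q since -113 is squarefree and ≠ 1. Hence x^2 + 68x + 1269 is irreducible over Q and is the minimal polynomial of α.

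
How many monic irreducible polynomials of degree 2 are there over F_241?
There are 28920 monic irreducible polynomials of degree 2 over F_241

Each element of F_{241^2} that lies in no proper subfield is a root of exactly one monic irreducible of degree 2 over F_241, and each such polynomial has 2 distinct roots in F_{241^2}. By Möbius inversion the count is N_241(2) = (1/2) Σ_{d|2} μ(2/d) · 241^d = (1/2)(μ(2)·241^1 + μ(1)·241^2) = 57840/2 = 28920.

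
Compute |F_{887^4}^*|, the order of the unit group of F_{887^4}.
|F_{887^4}^*| = 619005459360

F_{887^4} has 887^4 = 619005459361 elements; its multiplicative group consists of all nonzero elements, so |F_{887^4}^*| = 619005459361 - 1 = 619005459360. (It is cyclic since any finite subgroup of the multiplicative group of a field is cyclic.)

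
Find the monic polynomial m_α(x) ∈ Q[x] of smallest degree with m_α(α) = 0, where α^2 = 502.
m_α(x) = x^2 - 502

α satisfies α^2 - 502 = 0, so x^2 - 502 annihilates α. Since d = 502 is squarefree and ≠ 1, it is not a perfect square in Q, so x^2 - 502 has no rational root and is therefore irreducible over Q (a degree-2 polynomial over a field is irreducible iff it has no root). Hence m_α(x) = x^2 - 502.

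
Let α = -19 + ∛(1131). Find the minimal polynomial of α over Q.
m_α(x) = x^3 + 57x^2 + 1083x + 5728

Set β = α + 19 = ∛(1131), so β^3 = 1131. Then (α + 19)^3 - 1131 = 0, i.e. α is a root of g(x) = (x + 19)^3 - 1131 = x^3 + 57x^2 + 1083x + 5728. Since g(x) = h(x + 19) where h(x) = x^3 - 1131, and h is irreducible over Q (because 1131 is not a perfect cube, so h has no rational root, and a monic cubic with no rational root is irreducible), g is also irreducible (irreducibility is preserved under the substitution x → x + 19). Hence m_α(x) = x^3 + 57x^2 + 1083x + 5728.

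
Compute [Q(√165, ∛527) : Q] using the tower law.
[Q(√165, ∛527) : Q] = 6

Let L = Q(√165, ∛527). Since Q(√165) ⊂ L and [Q(√165):Q] = 2, the tower law gives 2 | [L:Q]. Likewise Q(∛527) ⊂ L with [Q(∛527):Q] = 3 (because 527 is not a perfect cube), so 3 | [L:Q]. As gcd(2,3) = 1, [L:Q] is divisible by 6. Conversely L is generated over Q by √165 and ∛527, so [L:Q] ≤ 2·3 = 6. Therefore [Q(√165, ∛527) : Q] = 6.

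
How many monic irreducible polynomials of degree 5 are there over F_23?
There are 1287264 monic irreducible polynomials of degree 5 over F_23

Each element of F_{23^5} that lies in no proper subfield is a root of exactly one monic irreducible of degree 5 over F_23, and each such polynomial has 5 distinct roots in F_{23^5}. By Möbius inversion the count is N_23(5) = (1/5) Σ_{d|5} μ(5/d) · 23^d = (1/5)(μ(5)·23^1 + μ(1)·23^5) = 6436320/5 = 1287264.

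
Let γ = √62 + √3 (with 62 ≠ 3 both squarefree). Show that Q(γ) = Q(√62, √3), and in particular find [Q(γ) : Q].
[Q(γ) : Q] = 4 (equivalently, Q(γ) = Q(√62, √3))

Obviously Q(γ) ⊆ Q(√62, √3), and [Q(√62, √3):Q] = 4 (since 62, 3 are distinct squarefree integers > 1 with 186 not a perfect square). To show equality we compute the minimal polynomial of γ. From γ = √62 + √3: γ^2 = 62 + 2√(186) + 3 = 65 + 2√(186), so γ^2 - 65 = 2√(186); squaring, (γ^2 - 65)^2 = 4·186, i.e. γ^4 - 130γ^2 + 4225 - 744 = 0, i.e. γ^4 - 130γ^2 + 3481 = 0. So γ is a root of x^4 - 130x^2 + 3481. This polynomial is irreducible over Q: it has no rational root (each ±√62 ± √3 is irrational), and any factorization into two quadratics over Q would force √(186) ∈ Q (pairing opposite roots) or √62, √3 ∈ Q (other pairings), all impossible. Hence [Q(γ):Q] = 4 = [Q(√62, √3):Q], so Q(γ) = Q(√62, √3).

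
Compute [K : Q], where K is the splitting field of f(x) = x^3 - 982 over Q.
[K : Q] = 6

The roots of x^3 - 982 are ∛982, ω∛982, ω^2∛982 where ω = e^(2πi/3) is a primitive cube root of unity, so K = Q(∛982, ω). Now [Q(∛982):Q] = 3 (since 982 is not a perfect cube, x^3 - 982 is irreducible) and [Q(ω):Q] = 2. Both 2 and 3 divide [K:Q], and [K:Q] ≤ 3·2 = 6, so [K:Q] = 6. (Equivalently: Q(∛982) ⊂ R but ω ∉ R, so [K : Q(∛982)] = 2.)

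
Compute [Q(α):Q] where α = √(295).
[Q(α):Q] = 2

[Q(α):Q] equals the degree of the minimal polynomial of α. Here α^2 = 295 and x^2 - 295 is irreducible (d = 295 is squarefree, ≠ 1, hence not a square), so deg(m_α) = 2. Thus [Q(α):Q] = 2.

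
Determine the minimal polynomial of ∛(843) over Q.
m_α(x) = x^3 - 843

α satisfies α^3 = 843, so x^3 - 843 annihilates α. By the rational root test, a rational root p/q (in lowest terms) of x^3 - 843 would satisfy p^3 = 843 q^3, forcing q = 1 and p^3 = 843; but 843 is not a perfect cube, contradiction. A monic cubic over Q with no rational root is irreducible (any nontrivial factorization would include a linear factor). Hence x^3 - 843 is the minimal polynomial of α, and in particular [Q(α):Q] = 3.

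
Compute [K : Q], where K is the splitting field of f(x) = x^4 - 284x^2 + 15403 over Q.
[K : Q] = 4

Solving the quadratic in x^2: x^2 = (284 ± √(284^2 - 4·15403))/2 = (284 ± √19044)/2 = (284 ± 138)/2, giving x^2 = 73 or x^2 = 211. So f(x) = (x^2 - 73)(x^2 - 211) and the roots of f are ±√73, ±√211. Hence the splitting field is K = Q(√73, √211). Since 73 and 211 are distinct squarefree integers > 1, their product 15403 is not a perfect square, so √211 ∉ Q(√73). By the tower law [K:Q] = [Q(√73,√211):Q(√73)] · [Q(√73):Q] = 2 · 2 = 4.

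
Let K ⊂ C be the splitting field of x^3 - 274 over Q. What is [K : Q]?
[K : Q] = 6

The roots of x^3 - 274 are ∛274, ω∛274, ω^2∛274 where ω = e^(2πi/3) is a primitive cube root of unity, so K = Q(∛274, ω). Now [Q(∛274):Q] = 3 (since 274 is not a perfect cube, x^3 - 274 is irreducible) and [Q(ω):Q] = 2. Both 2 and 3 divide [K:Q], and [K:Q] ≤ 3·2 = 6, so [K:Q] = 6. (Equivalently: Q(∛274) ⊂ R but ω ∉ R, so [K : Q(∛274)] = 2.)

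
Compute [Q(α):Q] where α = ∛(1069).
[Q(α):Q] = 3

The minimal polynomial of α is x^3 - 1069, irreducible over Q since 1069 is not a perfect cube (so x^3 - 1069 has no rational root). Hence [Q(α):Q] = deg(m_α) = 3.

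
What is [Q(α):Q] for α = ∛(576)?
[Q(α):Q] = 3

The minimal polynomial of α is x^3 - 576, irreducible over Q since 576 is not a perfect cube (so x^3 - 576 has no rational root). Hence [Q(α):Q] = deg(m_α) = 3.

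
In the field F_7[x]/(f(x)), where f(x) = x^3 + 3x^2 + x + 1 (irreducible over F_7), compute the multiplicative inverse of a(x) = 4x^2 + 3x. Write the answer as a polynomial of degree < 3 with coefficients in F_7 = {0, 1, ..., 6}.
a(x)^(-1) ≡ 4x^2 + 5 (mod f(x))

Since f is irreducible over F_7, F_7[x]/(f) is a field and a(x) ≠ 0 has an inverse. Apply the extended Euclidean algorithm to f(x) and a(x) in F_7[x]: f(x) = (2x + 1)·a(x) + (5x + 1);  a(x) = (5x + 1)·(5x + 1) + (6). The last nonzero remainder is the constant 6 = gcd(f, a) in F_7. Back-substituting through the division chain expresses 6 = s(x)·a(x) + t(x)·f(x) with s(x) ≡ 3x^2 + 2 (mod f), so (3x^2 + 2)·a(x) ≡ 6 (mod f). Multiplying by 6^(-1) ≡ 6 in F_7 gives a(x)^(-1) ≡ 6·(3x^2 + 2) ≡ 4x^2 + 5 (mod f). Check: (4x^2 + 3x)·(4x^2 + 5) = 2x^4 + 5x^3 + 6x^2 + x ≡ 1 (mod x^3 + 3x^2 + x + 1).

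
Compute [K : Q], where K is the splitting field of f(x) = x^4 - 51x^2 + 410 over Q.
[K : Q] = 4

Solving the quadratic in x^2: x^2 = (51 ± √(51^2 - 4·410))/2 = (51 ± √961)/2 = (51 ± 31)/2, giving x^2 = 41 or x^2 = 10. So f(x) = (x^2 - 41)(x^2 - 10) and the roots of f are ±√41, ±√10. Hence the splitting field is K = Q(√41, √10). Since 41 and 10 are distinct squarefree integers > 1, their product 410 is not a perfect square, so √10 ∉ Q(√41). By the tower law [K:Q] = [Q(√41,√10):Q(√41)] · [Q(√41):Q] = 2 · 2 = 4.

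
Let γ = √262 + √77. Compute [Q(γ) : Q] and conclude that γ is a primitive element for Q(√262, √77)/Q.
[Q(γ) : Q] = 4 (equivalently, Q(γ) = Q(√262, √77))

Obviously Q(γ) ⊆ Q(√262, √77), and [Q(√262, √77):Q] = 4 (since 262, 77 are distinct squarefree integers > 1 with 20174 not a perfect square). To show equality we compute the minimal polynomial of γ. From γ = √262 + √77: γ^2 = 262 + 2√(20174) + 77 = 339 + 2√(20174), so γ^2 - 339 = 2√(20174); squaring, (γ^2 - 339)^2 = 4·20174, i.e. γ^4 - 678γ^2 + 114921 - 80696 = 0, i.e. γ^4 - 678γ^2 + 34225 = 0. So γ is a root of x^4 - 678x^2 + 34225. This polynomial is irreducible over Q: it has no rational root (each ±√262 ± √77 is irrational), and any factorization into two quadratics over Q would force √(20174) ∈ Q (pairing opposite roots) or √262, √77 ∈ Q (other pairings), all impossible. Hence [Q(γ):Q] = 4 = [Q(√262, √77):Q], so Q(γ) = Q(√262, √77).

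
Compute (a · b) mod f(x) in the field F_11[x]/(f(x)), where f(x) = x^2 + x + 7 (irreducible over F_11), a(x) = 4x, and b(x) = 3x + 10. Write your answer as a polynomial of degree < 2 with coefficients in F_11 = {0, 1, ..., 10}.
a · b ≡ 6x + 4 (mod f(x))

Multiply in F_11[x]: a(x)·b(x) = (4x)·(3x + 10) = x^2 + 7x. This has degree ≥ 2, so divide by f(x) over F_11: x^2 + 7x = (1)·(x^2 + x + 7) + (6x + 4). Hence a·b ≡ 6x + 4 (mod f). (F_11[x]/(f) is a field with 11^2 = 121 elements since f is irreducible of degree 2.)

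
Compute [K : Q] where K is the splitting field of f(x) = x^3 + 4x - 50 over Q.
[K : Q] = 6

By the rational root test, any rational root of the monic integer polynomial f(x) = x^3 + 4x - 50 must be an integer dividing the constant term -50, i.e. one of ±{1, 2, 5, 10, 25, 50}. Evaluating: f(1) = -45, f(-1) = -55, f(2) = -34, f(-2) = -66, f(5) = 95, f(-5) = -195, f(10) = 990, f(-10) = -1090, f(25) = 15675, f(-25) = -15775, f(50) = 125150, f(-50) = -125250; none is 0, so f has no rational root and is therefore irreducible over Q (a cubic with no linear factor over a field is irreducible). For an irreducible cubic, the Galois group is A_3 or S_3 according as the discriminant disc(f) = -4a^3 - 27b^2 = -4·(4)^3 - 27·(-50)^2 = -67756 is or is not a square in Q. Here disc(f) = -67756 is not a perfect square in Q, so the Galois group of f over Q is not contained in A_3 and must be all of S_3. The splitting field has degree |S_3| = 6 over Q, so [K : Q] = 6.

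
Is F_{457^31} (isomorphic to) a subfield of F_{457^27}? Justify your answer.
No: F_{457^31} is not a subfield of F_{457^27}

F_{p^m} embeds in F_{p^n} iff m | n. Here 31 ∤ 27 (since 27 = 0·31 + 27 with remainder 27 ≠ 0), so F_{457^31} is not a subfield of F_{457^27}. Equivalently: if it were, the tower law would give 31 = [F_{457^31}:F_457] dividing [F_{457^27}:F_457] = 27, contradiction.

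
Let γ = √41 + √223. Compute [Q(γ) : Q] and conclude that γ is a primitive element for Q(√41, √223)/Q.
[Q(γ) : Q] = 4 (equivalently, Q(γ) = Q(√41, √223))

Obviously Q(γ) ⊆ Q(√41, √223), and [Q(√41, √223):Q] = 4 (since 41, 223 are distinct squarefree integers > 1 with 9143 not a perfect square). To show equality we compute the minimal polynomial of γ. From γ = √41 + √223: γ^2 = 41 + 2√(9143) + 223 = 264 + 2√(9143), so γ^2 - 264 = 2√(9143); squaring, (γ^2 - 264)^2 = 4·9143, i.e. γ^4 - 528γ^2 + 69696 - 36572 = 0, i.e. γ^4 - 528γ^2 + 33124 = 0. So γ is a root of x^4 - 528x^2 + 33124. This polynomial is irreducible over Q: it has no rational root (each ±√41 ± √223 is irrational), and any factorization into two quadratics over Q would force √(9143) ∈ Q (pairing opposite roots) or √41, √223 ∈ Q (other pairings), all impossible. Hence [Q(γ):Q] = 4 = [Q(√41, √223):Q], so Q(γ) = Q(√41, √223).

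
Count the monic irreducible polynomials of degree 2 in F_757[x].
There are 286146 monic irreducible polynomials of degree 2 over F_757

Each element of F_{757^2} that lies in no proper subfield is a root of exactly one monic irreducible of degree 2 over F_757, and each such polynomial has 2 distinct roots in F_{757^2}. By Möbius inversion the count is N_757(2) = (1/2) Σ_{d|2} μ(2/d) · 757^d = (1/2)(μ(2)·757^1 + μ(1)·757^2) = 572292/2 = 286146.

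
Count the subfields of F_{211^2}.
F_{211^2} has 2 subfields

The subfields of F_{p^n} are exactly the fields F_{p^d} for d | n (each is the fixed field of the unique index-d subgroup of Gal(F_{p^n}/F_p) ≅ Z/nZ). The divisors of n = 2 are {1, 2}, giving 2 subfields: F_{211^1}, F_{211^2}.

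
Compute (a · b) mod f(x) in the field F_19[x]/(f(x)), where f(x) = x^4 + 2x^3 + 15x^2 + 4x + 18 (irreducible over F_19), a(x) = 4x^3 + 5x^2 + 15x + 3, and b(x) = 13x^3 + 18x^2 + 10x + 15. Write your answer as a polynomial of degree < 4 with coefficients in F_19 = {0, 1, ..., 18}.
a · b ≡ 17x^3 + 15x^2 + 16x + 18 (mod f(x))

Multiply in F_19[x]: a(x)·b(x) = (4x^3 + 5x^2 + 15x + 3)·(13x^3 + 18x^2 + 10x + 15) = 14x^6 + 4x^5 + 2x^4 + x^3 + 13x^2 + 8x + 7. This has degree ≥ 4, so divide by f(x) over F_19: 14x^6 + 4x^5 + 2x^4 + x^3 + 13x^2 + 8x + 7 = (14x^2 + 14x + 11)·(x^4 + 2x^3 + 15x^2 + 4x + 18) + (17x^3 + 15x^2 + 16x + 18). Hence a·b ≡ 17x^3 + 15x^2 + 16x + 18 (mod f). (F_19[x]/(f) is a field with 19^4 = 130321 elements since f is irreducible of degree 4.)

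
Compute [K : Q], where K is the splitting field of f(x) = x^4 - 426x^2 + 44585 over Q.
[K : Q] = 4

Solving the quadratic in x^2: x^2 = (426 ± √(426^2 - 4·44585))/2 = (426 ± √3136)/2 = (426 ± 56)/2, giving x^2 = 185 or x^2 = 241. So f(x) = (x^2 - 185)(x^2 - 241) and the roots of f are ±√185, ±√241. Hence the splitting field is K = Q(√185, √241). Since 185 and 241 are distinct squarefree integers > 1, their product 44585 is not a perfect square, so √241 ∉ Q(√185). By the tower law [K:Q] = [Q(√185,√241):Q(√185)] · [Q(√185):Q] = 2 · 2 = 4.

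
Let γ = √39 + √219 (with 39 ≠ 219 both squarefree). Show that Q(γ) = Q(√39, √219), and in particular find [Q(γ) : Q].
[Q(γ) : Q] = 4 (equivalently, Q(γ) = Q(√39, √219))

Obviously Q(γ) ⊆ Q(√39, √219), and [Q(√39, √219):Q] = 4 (since 39, 219 are distinct squarefree integers > 1 with 8541 not a perfect square). To show equality we compute the minimal polynomial of γ. From γ = √39 + √219: γ^2 = 39 + 2√(8541) + 219 = 258 + 2√(8541), so γ^2 - 258 = 2√(8541); squaring, (γ^2 - 258)^2 = 4·8541, i.e. γ^4 - 516γ^2 + 66564 - 34164 = 0, i.e. γ^4 - 516γ^2 + 32400 = 0. So γ is a root of x^4 - 516x^2 + 32400. This polynomial is irreducible over Q: it has no rational root (each ±√39 ± √219 is irrational), and any factorization into two quadratics over Q would force √(8541) ∈ Q (pairing opposite roots) or √39, √219 ∈ Q (other pairings), all impossible. Hence [Q(γ):Q] = 4 = [Q(√39, √219):Q], so Q(γ) = Q(√39, √219).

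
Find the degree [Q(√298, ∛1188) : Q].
[Q(√298, ∛1188) : Q] = 6

Let L = Q(√298, ∛1188). Since Q(√298) ⊂ L and [Q(√298):Q] = 2, the tower law gives 2 | [L:Q]. Likewise Q(∛1188) ⊂ L with [Q(∛1188):Q] = 3 (because 1188 is not a perfect cube), so 3 | [L:Q]. As gcd(2,3) = 1, [L:Q] is divisible by 6. Conversely L is generated over Q by √298 and ∛1188, so [L:Q] ≤ 2·3 = 6. Therefore [Q(√298, ∛1188) : Q] = 6.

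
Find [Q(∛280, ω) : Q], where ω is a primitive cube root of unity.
[Q(∛280, ω) : Q] = 6

[Q(∛280):Q] = 3 (min poly x^3 - 280, irreducible since 280 is not a perfect cube). [Q(ω):Q] = 2 (min poly x^2 + x + 1). Since Q(∛280) ⊂ R and ω ∉ R, we have ω ∉ Q(∛280), so x^2 + x + 1 remains irreducible over Q(∛280) and [Q(∛280, ω) : Q(∛280)] = 2. By the tower law, [Q(∛280, ω) : Q] = 3 · 2 = 6. (In fact Q(∛280, ω) is the splitting field of x^3 - 280 over Q.)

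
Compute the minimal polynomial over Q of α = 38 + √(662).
m_α(x) = x^2 - 76x + 782

From α - 38 = √(662), squaring gives (α - 38)^2 = 662, i.e. α^2 - 76α + 1444 = 662, so α^2 - 76α + 782 = 0. The discriminant of x^2 - 76x + 782 is (-76)^2 - 4·(782) = 5776 - 3128 = 2648, and 4·(662) is not a perfect square in Q since 662 is squarefree and ≠ 1. Hence x^2 - 76x + 782 is irreducible over Q and is the minimal polynomial of α.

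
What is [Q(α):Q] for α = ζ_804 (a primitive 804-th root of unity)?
[Q(α):Q] = 264

The minimal polynomial of ζ_804 over Q is the 804-th cyclotomic polynomial Φ_804(x), which is irreducible over Q and has degree φ(804) = 264. Hence [Q(α):Q] = φ(804) = 264.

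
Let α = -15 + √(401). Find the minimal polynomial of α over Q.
m_α(x) = x^2 + 30x - 176

From α + 15 = √(401), squaring gives (α + 15)^2 = 401, i.e. α^2 + 30α + 225 = 401, so α^2 + 30α - 176 = 0. The discriminant of x^2 + 30x - 176 is (30)^2 - 4·(-176) = 900 + 704 = 1604, and 4·(401) is not a perfect square in Q since 401 is squarefree and ≠ 1. Hence x^2 + 30x - 176 is irreducible over Q and is the minimal polynomial of α.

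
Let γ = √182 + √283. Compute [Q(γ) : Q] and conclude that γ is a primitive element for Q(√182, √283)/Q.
[Q(γ) : Q] = 4 (equivalently, Q(γ) = Q(√182, √283))

Obviously Q(γ) ⊆ Q(√182, √283), and [Q(√182, √283):Q] = 4 (since 182, 283 are distinct squarefree integers > 1 with 51506 not a perfect square). To show equality we compute the minimal polynomial of γ. From γ = √182 + √283: γ^2 = 182 + 2√(51506) + 283 = 465 + 2√(51506), so γ^2 - 465 = 2√(51506); squaring, (γ^2 - 465)^2 = 4·51506, i.e. γ^4 - 930γ^2 + 216225 - 206024 = 0, i.e. γ^4 - 930γ^2 + 10201 = 0. So γ is a root of x^4 - 930x^2 + 10201. This polynomial is irreducible over Q: it has no rational root (each ±√182 ± √283 is irrational), and any factorization into two quadratics over Q would force √(51506) ∈ Q (pairing opposite roots) or √182, √283 ∈ Q (other pairings), all impossible. Hence [Q(γ):Q] = 4 = [Q(√182, √283):Q], so Q(γ) = Q(√182, √283).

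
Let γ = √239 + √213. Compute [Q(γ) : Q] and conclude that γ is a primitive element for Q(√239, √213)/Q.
[Q(γ) : Q] = 4 (equivalently, Q(γ) = Q(√239, √213))

Obviously Q(γ) ⊆ Q(√239, √213), and [Q(√239, √213):Q] = 4 (since 239, 213 are distinct squarefree integers > 1 with 50907 not a perfect square). To show equality we compute the minimal polynomial of γ. From γ = √239 + √213: γ^2 = 239 + 2√(50907) + 213 = 452 + 2√(50907), so γ^2 - 452 = 2√(50907); squaring, (γ^2 - 452)^2 = 4·50907, i.e. γ^4 - 904γ^2 + 204304 - 203628 = 0, i.e. γ^4 - 904γ^2 + 676 = 0. So γ is a root of x^4 - 904x^2 + 676. This polynomial is irreducible over Q: it has no rational root (each ±√239 ± √213 is irrational), and any factorization into two quadratics over Q would force √(50907) ∈ Q (pairing opposite roots) or √239, √213 ∈ Q (other pairings), all impossible. Hence [Q(γ):Q] = 4 = [Q(√239, √213):Q], so Q(γ) = Q(√239, √213).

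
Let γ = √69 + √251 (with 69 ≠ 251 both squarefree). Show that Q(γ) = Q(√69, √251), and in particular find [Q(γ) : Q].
[Q(γ) : Q] = 4 (equivalently, Q(γ) = Q(√69, √251))

Obviously Q(γ) ⊆ Q(√69, √251), and [Q(√69, √251):Q] = 4 (since 69, 251 are distinct squarefree integers > 1 with 17319 not a perfect square). To show equality we compute the minimal polynomial of γ. From γ = √69 + √251: γ^2 = 69 + 2√(17319) + 251 = 320 + 2√(17319), so γ^2 - 320 = 2√(17319); squaring, (γ^2 - 320)^2 = 4·17319, i.e. γ^4 - 640γ^2 + 102400 - 69276 = 0, i.e. γ^4 - 640γ^2 + 33124 = 0. So γ is a root of x^4 - 640x^2 + 33124. This polynomial is irreducible over Q: it has no rational root (each ±√69 ± √251 is irrational), and any factorization into two quadratics over Q would force √(17319) ∈ Q (pairing opposite roots) or √69, √251 ∈ Q (other pairings), all impossible. Hence [Q(γ):Q] = 4 = [Q(√69, √251):Q], so Q(γ) = Q(√69, √251).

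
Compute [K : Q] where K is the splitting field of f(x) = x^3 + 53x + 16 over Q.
[K : Q] = 6

By the rational root test, any rational root of the monic integer polynomial f(x) = x^3 + 53x + 16 must be an integer dividing the constant term 16, i.e. one of ±{1, 2, 4, 8, 16}. Evaluating: f(1) = 70, f(-1) = -38, f(2) = 130, f(-2) = -98, f(4) = 292, f(-4) = -260, f(8) = 952, f(-8) = -920, f(16) = 4960, f(-16) = -4928; none is 0, so f has no rational root and is therefore irreducible over Q (a cubic with no linear factor over a field is irreducible). For an irreducible cubic, the Galois group is A_3 or S_3 according as the discriminant disc(f) = -4a^3 - 27b^2 = -4·(53)^3 - 27·(16)^2 = -602420 is or is not a square in Q. Here disc(f) = -602420 is not a perfect square in Q, so the Galois group of f over Q is not contained in A_3 and must be all of S_3. The splitting field has degree |S_3| = 6 over Q, so [K : Q] = 6.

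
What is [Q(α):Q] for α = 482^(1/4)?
[Q(α):Q] = 4

α is a root of x^4 - 482. By Eisenstein's criterion at the prime p = 2 (which divides the constant term 482 but p^2 = 4 does not, since 482 is squarefree), x^4 - 482 is irreducible over Q. Hence [Q(α):Q] = 4.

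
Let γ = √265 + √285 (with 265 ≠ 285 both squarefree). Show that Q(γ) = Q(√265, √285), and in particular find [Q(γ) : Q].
[Q(γ) : Q] = 4 (equivalently, Q(γ) = Q(√265, √285))

Obviously Q(γ) ⊆ Q(√265, √285), and [Q(√265, √285):Q] = 4 (since 265, 285 are distinct squarefree integers > 1 with 75525 not a perfect square). To show equality we compute the minimal polynomial of γ. From γ = √265 + √285: γ^2 = 265 + 2√(75525) + 285 = 550 + 2√(75525), so γ^2 - 550 = 2√(75525); squaring, (γ^2 - 550)^2 = 4·75525, i.e. γ^4 - 1100γ^2 + 302500 - 302100 = 0, i.e. γ^4 - 1100γ^2 + 400 = 0. So γ is a root of x^4 - 1100x^2 + 400. This polynomial is irreducible over Q: it has no rational root (each ±√265 ± √285 is irrational), and any factorization into two quadratics over Q would force √(75525) ∈ Q (pairing opposite roots) or √265, √285 ∈ Q (other pairings), all impossible. Hence [Q(γ):Q] = 4 = [Q(√265, √285):Q], so Q(γ) = Q(√265, √285).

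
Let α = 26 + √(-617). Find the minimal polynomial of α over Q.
m_α(x) = x^2 - 52x + 1293

From α - 26 = √(-617), squaring gives (α - 26)^2 = -617, i.e. α^2 - 52α + 676 = -617, so α^2 - 52α + 1293 = 0. The discriminant of x^2 - 52x + 1293 is (-52)^2 - 4·(1293) = 2704 - 5172 = -2468, and 4·(-617) is not a perfect square in Q since -617 is squarefree and ≠ 1. Hence x^2 - 52x + 1293 is irreducible over Q and is the minimal polynomial of α.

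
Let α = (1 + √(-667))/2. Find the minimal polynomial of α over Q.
m_α(x) = x^2 - x + 167

From 2α - 1 = √(-667), squaring gives (2α - 1)^2 = -667, i.e. 4α^2 - 4α + 1 = -667, so α^2 - α + (1 + 667)/4 = 0. Since -667 ≡ 1 (mod 4), (1 + 667)/4 = 167 ∈ Z. The polynomial x^2 - x + 167 has discriminant 1 - 4·(167) = -667, which is not a perfect square in Q (d = -667 is squarefree and ≠ 1), so x^2 - x + 167 is irreducible over Q. It is the minimal polynomial of α.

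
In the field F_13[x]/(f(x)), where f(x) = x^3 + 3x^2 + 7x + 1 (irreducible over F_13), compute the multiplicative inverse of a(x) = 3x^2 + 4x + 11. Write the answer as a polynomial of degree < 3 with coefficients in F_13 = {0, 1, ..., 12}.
a(x)^(-1) ≡ 2x^2 + 10x + 9 (mod f(x))

Since f is irreducible over F_13, F_13[x]/(f) is a field and a(x) ≠ 0 has an inverse. Apply the extended Euclidean algorithm to f(x) and a(x) in F_13[x]: f(x) = (9x + 2)·a(x) + (4x + 5);  a(x) = (4x + 9)·(4x + 5) + (5). The last nonzero remainder is the constant 5 = gcd(f, a) in F_13. Back-substituting through the division chain expresses 5 = s(x)·a(x) + t(x)·f(x) with s(x) ≡ 10x^2 + 11x + 6 (mod f), so (10x^2 + 11x + 6)·a(x) ≡ 5 (mod f). Multiplying by 5^(-1) ≡ 8 in F_13 gives a(x)^(-1) ≡ 8·(10x^2 + 11x + 6) ≡ 2x^2 + 10x + 9 (mod f). Check: (3x^2 + 4x + 11)·(2x^2 + 10x + 9) = 6x^4 + 12x^3 + 11x^2 + 3x + 8 ≡ 1 (mod x^3 + 3x^2 + 7x + 1).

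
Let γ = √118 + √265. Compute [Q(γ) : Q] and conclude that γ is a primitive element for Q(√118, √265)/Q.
[Q(γ) : Q] = 4 (equivalently, Q(γ) = Q(√118, √265))

Obviously Q(γ) ⊆ Q(√118, √265), and [Q(√118, √265):Q] = 4 (since 118, 265 are distinct squarefree integers > 1 with 31270 not a perfect square). To show equality we compute the minimal polynomial of γ. From γ = √118 + √265: γ^2 = 118 + 2√(31270) + 265 = 383 + 2√(31270), so γ^2 - 383 = 2√(31270); squaring, (γ^2 - 383)^2 = 4·31270, i.e. γ^4 - 766γ^2 + 146689 - 125080 = 0, i.e. γ^4 - 766γ^2 + 21609 = 0. So γ is a root of x^4 - 766x^2 + 21609. This polynomial is irreducible over Q: it has no rational root (each ±√118 ± √265 is irrational), and any factorization into two quadratics over Q would force √(31270) ∈ Q (pairing opposite roots) or √118, √265 ∈ Q (other pairings), all impossible. Hence [Q(γ):Q] = 4 = [Q(√118, √265):Q], so Q(γ) = Q(√118, √265).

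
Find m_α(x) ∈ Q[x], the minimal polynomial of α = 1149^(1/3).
m_α(x) = x^3 - 1149

α satisfies α^3 = 1149, so x^3 - 1149 annihilates α. By the rational root test, a rational root p/q (in lowest terms) of x^3 - 1149 would satisfy p^3 = 1149 q^3, forcing q = 1 and p^3 = 1149; but 1149 is not a perfect cube, contradiction. A monic cubic over Q with no rational root is irreducible (any nontrivial factorization would include a linear factor). Hence x^3 - 1149 is the minimal polynomial of α, and in particular [Q(α):Q] = 3.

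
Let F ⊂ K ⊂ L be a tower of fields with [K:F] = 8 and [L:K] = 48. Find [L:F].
[L:F] = 384

The tower law says that for any tower of field extensions F ⊂ K ⊂ L with finite degrees, [L:F] = [L:K] · [K:F]. Here this gives [L:F] = 48 · 8 = 384.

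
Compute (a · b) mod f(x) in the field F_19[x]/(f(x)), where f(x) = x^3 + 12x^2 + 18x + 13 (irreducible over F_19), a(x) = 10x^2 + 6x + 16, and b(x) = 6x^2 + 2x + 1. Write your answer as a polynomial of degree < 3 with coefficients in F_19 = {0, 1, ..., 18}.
a · b ≡ 14x^2 + 3 (mod f(x))

Multiply in F_19[x]: a(x)·b(x) = (10x^2 + 6x + 16)·(6x^2 + 2x + 1) = 3x^4 + 18x^3 + 4x^2 + 16. This has degree ≥ 3, so divide by f(x) over F_19: 3x^4 + 18x^3 + 4x^2 + 16 = (3x + 1)·(x^3 + 12x^2 + 18x + 13) + (14x^2 + 3). Hence a·b ≡ 14x^2 + 3 (mod f). (F_19[x]/(f) is a field with 19^3 = 6859 elements since f is irreducible of degree 3.)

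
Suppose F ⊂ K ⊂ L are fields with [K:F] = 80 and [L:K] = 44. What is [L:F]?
[L:F] = 3520

The tower law says that for any tower of field extensions F ⊂ K ⊂ L with finite degrees, [L:F] = [L:K] · [K:F]. Here this gives [L:F] = 44 · 80 = 3520.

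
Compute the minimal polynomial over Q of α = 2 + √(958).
m_α(x) = x^2 - 4x - 954

From α - 2 = √(958), squaring gives (α - 2)^2 = 958, i.e. α^2 - 4α + 4 = 958, so α^2 - 4α - 954 = 0. The discriminant of x^2 - 4x - 954 is (-4)^2 - 4·(-954) = 16 + 3816 = 3832, and 4·(958) is not a perfect square in Q since 958 is squarefree and ≠ 1. Hence x^2 - 4x - 954 is irreducible over Q and is the minimal polynomial of α.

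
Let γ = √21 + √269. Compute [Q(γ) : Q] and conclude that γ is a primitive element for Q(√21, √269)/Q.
[Q(γ) : Q] = 4 (equivalently, Q(γ) = Q(√21, √269))

Obviously Q(γ) ⊆ Q(√21, √269), and [Q(√21, √269):Q] = 4 (since 21, 269 are distinct squarefree integers > 1 with 5649 not a perfect square). To show equality we compute the minimal polynomial of γ. From γ = √21 + √269: γ^2 = 21 + 2√(5649) + 269 = 290 + 2√(5649), so γ^2 - 290 = 2√(5649); squaring, (γ^2 - 290)^2 = 4·5649, i.e. γ^4 - 580γ^2 + 84100 - 22596 = 0, i.e. γ^4 - 580γ^2 + 61504 = 0. So γ is a root of x^4 - 580x^2 + 61504. This polynomial is irreducible over Q: it has no rational root (each ±√21 ± √269 is irrational), and any factorization into two quadratics over Q would force √(5649) ∈ Q (pairing opposite roots) or √21, √269 ∈ Q (other pairings), all impossible. Hence [Q(γ):Q] = 4 = [Q(√21, √269):Q], so Q(γ) = Q(√21, √269).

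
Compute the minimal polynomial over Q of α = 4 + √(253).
m_α(x) = x^2 - 8x - 237

From α - 4 = √(253), squaring gives (α - 4)^2 = 253, i.e. α^2 - 8α + 16 = 253, so α^2 - 8α - 237 = 0. The discriminant of x^2 - 8x - 237 is (-8)^2 - 4·(-237) = 64 + 948 = 1012, and 4·(253) is not a perfect square in Q since 253 is squarefree and ≠ 1. Hence x^2 - 8x - 237 is irreducible over Q and is the minimal polynomial of α.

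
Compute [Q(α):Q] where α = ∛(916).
[Q(α):Q] = 3

The minimal polynomial of α is x^3 - 916, irreducible over Q since 916 is not a perfect cube (so x^3 - 916 has no rational root). Hence [Q(α):Q] = deg(m_α) = 3.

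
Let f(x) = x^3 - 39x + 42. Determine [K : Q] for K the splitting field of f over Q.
[K : Q] = 6

By the rational root test, any rational root of the monic integer polynomial f(x) = x^3 - 39x + 42 must be an integer dividing the constant term 42, i.e. one of ±{1, 2, 3, 6, 7, 14, 21, 42}. Evaluating: f(1) = 4, f(-1) = 80, f(2) = -28, f(-2) = 112, f(3) = -48, f(-3) = 132, f(6) = 24, f(-6) = 60, f(7) = 112, f(-7) = -28, f(14) = 2240, f(-14) = -2156, f(21) = 8484, f(-21) = -8400, f(42) = 72492, f(-42) = -72408; none is 0, so f has no rational root and is therefore irreducible over Q (a cubic with no linear factor over a field is irreducible). For an irreducible cubic, the Galois group is A_3 or S_3 according as the discriminant disc(f) = -4a^3 - 27b^2 = -4·(-39)^3 - 27·(42)^2 = 189648 is or is not a square in Q. Here disc(f) = 189648 is not a perfect square in Q, so the Galois group of f over Q is not contained in A_3 and must be all of S_3. The splitting field has degree |S_3| = 6 over Q, so [K : Q] = 6.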